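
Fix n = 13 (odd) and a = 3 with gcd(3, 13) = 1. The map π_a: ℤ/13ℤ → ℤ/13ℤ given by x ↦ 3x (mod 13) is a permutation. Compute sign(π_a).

Trace 9: π^k(9) = [9, 1, 3] for k=0..2.
Cycle type of π: 3×4 + 1; total 5 cycles.
5 cycles on 13: each ℓ→(−1)^(ℓ−1), product (−1)^8 = +1.

+1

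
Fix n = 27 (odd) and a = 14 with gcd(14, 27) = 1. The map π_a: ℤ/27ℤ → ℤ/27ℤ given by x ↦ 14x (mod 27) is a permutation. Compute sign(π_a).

-1

Trace 4: π^k(4) = [4, 2, 1, 14, 7, 17, 22] for k=0..6.
Cycle type of π: 18 + 6 + 2 + 1; total 4 cycles.
27 − 4 = 23 transpositions; sign(π) = (−1)^23 = -1.
Check: (14/27) = -1 by Zolotarev.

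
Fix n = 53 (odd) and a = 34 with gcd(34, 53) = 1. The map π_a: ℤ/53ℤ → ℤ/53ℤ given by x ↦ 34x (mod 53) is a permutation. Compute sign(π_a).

Start at x=41: 41 → 16 → 14 → 52 → 19 → 10 → 22 → … (one orbit).
The orbit structure of x ↦ 34x mod 53: 2 orbits of sizes [52, 1].
With 2 cycles on 53 points, sign = (−1)^{53−2} = -1.
The Jacobi symbol (34|53) = -1 (Zolotarev) agrees.

-1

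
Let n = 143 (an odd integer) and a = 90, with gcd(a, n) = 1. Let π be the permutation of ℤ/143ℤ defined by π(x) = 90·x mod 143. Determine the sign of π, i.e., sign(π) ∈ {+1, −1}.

-1

Start at x=90: 90 → 92 → 129 → 27 → 142 → 53 → 51 → … (one orbit).
π_90 has 20 disjoint cycles with lengths [10, 10, 10, 10, 10, 10, 10, 10, 10, 10, 10, 10, 10, 2, 2, 2, 2, 2, 2, 1] on {0,…,142}.
143 − 20 = 123 transpositions; sign(π) = (−1)^123 = -1.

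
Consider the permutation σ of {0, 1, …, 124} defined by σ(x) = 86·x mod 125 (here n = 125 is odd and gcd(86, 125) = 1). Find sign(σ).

+1

Trace 66: π^k(66) = [66, 51, 11, 71, 106, 116, 101] for k=0..6.
Decompose π into cycles: lengths [25, 25, 25, 25, 5, 5, 5, 5, 1, 1, 1, 1, 1] (13 cycles, including the fixed point 0).
Σ(ℓ_i−1) = 125−13 = 112; sign = (−1)^112 = +1.
Via Zolotarev, sign(π_{86}) = (86|125) = +1.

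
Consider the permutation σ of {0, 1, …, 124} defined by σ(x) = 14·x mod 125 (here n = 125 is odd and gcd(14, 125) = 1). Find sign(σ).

+1

Orbit of 74 under x↦14x: [74, 36, 4, 56, 34, 101, 39]… (length divides ord_125(14)).
7 cycles of lengths [50, 50, 10, 10, 2, 2, 1].
With 7 cycles on 125 points, sign = (−1)^{125−7} = +1.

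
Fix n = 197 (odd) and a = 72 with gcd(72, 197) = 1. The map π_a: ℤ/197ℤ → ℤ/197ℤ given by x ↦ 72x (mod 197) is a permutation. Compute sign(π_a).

-1

Start at x=109: 109 → 165 → 60 → 183 → 174 → 117 → 150 → … (one orbit).
2 cycles of lengths [196, 1].
Σ(ℓ_i−1) = 197−2 = 195; sign = (−1)^195 = -1.
(72|197)_J = -1 (Zolotarev's lemma cross-check).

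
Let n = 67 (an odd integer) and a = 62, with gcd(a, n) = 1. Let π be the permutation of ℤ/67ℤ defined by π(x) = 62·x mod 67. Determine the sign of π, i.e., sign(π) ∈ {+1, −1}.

+1

Start at x=24: 24 → 14 → 64 → 15 → 59 → 40 → 1 → … (one orbit).
π_62 has 7 disjoint cycles with lengths [11, 11, 11, 11, 11, 11, 1] on {0,…,66}.
sign(π) = (−1)^{n − #cycles} = (−1)^{67−7} = (−1)^60 = +1.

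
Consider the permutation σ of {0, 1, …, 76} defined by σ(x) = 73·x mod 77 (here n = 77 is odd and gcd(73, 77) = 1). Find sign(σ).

+1

Start at x=52: 52 → 23 → 62 → 60 → 68 → 36 → 10 → … (one orbit).
5 cycles of lengths [30, 30, 10, 6, 1].
sign(π) = (−1)^{n − #cycles} = (−1)^{77−5} = (−1)^72 = +1.
Zolotarev: (73|77) = +1, matching the cycle-count sign.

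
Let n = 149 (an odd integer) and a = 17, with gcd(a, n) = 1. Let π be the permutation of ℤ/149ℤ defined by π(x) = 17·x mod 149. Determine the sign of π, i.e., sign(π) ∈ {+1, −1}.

+1

Trace 145: π^k(145) = [145, 81, 36, 16, 123, 5, 85] for k=0..6.
π_17 has 5 disjoint cycles with lengths [37, 37, 37, 37, 1] on {0,…,148}.
Σ(ℓ_i−1) = 149−5 = 144; sign = (−1)^144 = +1.
Zolotarev: (17|149) = +1, matching the cycle-count sign.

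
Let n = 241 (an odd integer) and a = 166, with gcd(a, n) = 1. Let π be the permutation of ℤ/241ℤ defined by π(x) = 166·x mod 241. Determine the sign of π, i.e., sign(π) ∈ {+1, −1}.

Orbit of 77 under x↦166x: [77, 9, 48, 15, 80, 25, 53]… (length divides ord_241(166)).
Cycle type of π: 120×2 + 1; total 3 cycles.
n − c = 241 − 3 = 238; sign = (−1)^238 = +1.

+1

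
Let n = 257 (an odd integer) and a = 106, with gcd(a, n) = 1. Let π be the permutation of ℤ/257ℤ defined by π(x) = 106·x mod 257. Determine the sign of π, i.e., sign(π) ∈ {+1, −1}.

-1

Start at x=215: 215 → 174 → 197 → 65 → 208 → 203 → 187 → … (one orbit).
Cycle type of π: 256 + 1; total 2 cycles.
n − c = 257 − 2 = 255; sign = (−1)^255 = -1.
Check: (106/257) = -1 by Zolotarev.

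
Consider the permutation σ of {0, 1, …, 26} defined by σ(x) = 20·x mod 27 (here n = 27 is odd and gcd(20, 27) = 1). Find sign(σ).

Start at x=2: 2 → 13 → 17 → 16 → 23 → 1 → 20 → … (one orbit).
Decompose π into cycles: lengths [18, 6, 2, 1] (4 cycles, including the fixed point 0).
27 − 4 = 23 transpositions; sign(π) = (−1)^23 = -1.
(20|27)_J = -1 (Zolotarev's lemma cross-check).

-1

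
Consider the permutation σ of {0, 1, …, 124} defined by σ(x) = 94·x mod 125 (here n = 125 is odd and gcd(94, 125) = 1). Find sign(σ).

Trace 111: π^k(111) = [111, 59, 46, 74, 81, 114, 91] for k=0..6.
The orbit structure of x ↦ 94x mod 125: 7 orbits of sizes [50, 50, 10, 10, 2, 2, 1].
125 − 7 = 118 transpositions; sign(π) = (−1)^118 = +1.

+1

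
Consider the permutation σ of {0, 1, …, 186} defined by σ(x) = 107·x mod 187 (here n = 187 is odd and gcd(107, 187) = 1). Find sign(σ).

+1

Trace 137: π^k(137) = [137, 73, 144, 74, 64, 116, 70] for k=0..6.
5 cycles of lengths [80, 80, 16, 10, 1].
Σ(ℓ_i−1) = 187−5 = 182; sign = (−1)^182 = +1.
Zolotarev: (107|187) = +1, matching the cycle-count sign.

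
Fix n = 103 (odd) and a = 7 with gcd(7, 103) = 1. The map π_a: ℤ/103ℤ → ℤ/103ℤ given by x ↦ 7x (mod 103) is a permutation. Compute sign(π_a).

Orbit of 81 under x↦7x: [81, 52, 55, 76, 17, 16, 9]… (length divides ord_103(7)).
Cycle lengths of π_7 on ℤ/103ℤ: [51, 51, 1]; 3 cycles in total.
3 cycles on 103: each ℓ→(−1)^(ℓ−1), product (−1)^100 = +1.

+1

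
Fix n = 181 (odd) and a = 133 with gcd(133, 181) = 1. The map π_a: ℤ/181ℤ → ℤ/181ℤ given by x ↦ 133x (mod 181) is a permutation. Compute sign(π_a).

+1

Orbit of 132 under x↦133x: [132, 180, 48, 49, 1, 133]… (length divides ord_181(133)).
Cycle lengths of π_133 on ℤ/181ℤ: [6, 6, 6, 6, 6, 6, 6, 6, 6, 6, 6, 6, 6, 6, 6, 6, 6, 6, 6, 6, 6, 6, 6, 6, 6, 6, 6, 6, 6, 6, 1]; 31 cycles in total.
181 − 31 = 150 transpositions; sign(π) = (−1)^150 = +1.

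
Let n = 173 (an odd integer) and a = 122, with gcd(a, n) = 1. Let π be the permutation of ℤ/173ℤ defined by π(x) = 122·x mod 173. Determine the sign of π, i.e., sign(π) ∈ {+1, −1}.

+1

Orbit of 40 under x↦122x: [40, 36, 67, 43, 56, 85, 163]… (length divides ord_173(122)).
Cycle lengths of π_122 on ℤ/173ℤ: [86, 86, 1]; 3 cycles in total.
n − c = 173 − 3 = 170; sign = (−1)^170 = +1.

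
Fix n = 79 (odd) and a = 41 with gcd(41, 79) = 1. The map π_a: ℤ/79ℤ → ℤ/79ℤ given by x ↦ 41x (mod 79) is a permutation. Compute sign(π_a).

Orbit of 64 under x↦41x: [64, 17, 65, 58, 8, 12, 18]… (length divides ord_79(41)).
The orbit structure of x ↦ 41x mod 79: 4 orbits of sizes [26, 26, 26, 1].
sign(π) = (−1)^{n − #cycles} = (−1)^{79−4} = (−1)^75 = -1.

-1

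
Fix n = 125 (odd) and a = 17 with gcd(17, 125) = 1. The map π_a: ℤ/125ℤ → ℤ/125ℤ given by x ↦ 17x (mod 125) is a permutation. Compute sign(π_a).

Trace 28: π^k(28) = [28, 101, 92, 64, 88, 121, 57] for k=0..6.
The orbit structure of x ↦ 17x mod 125: 4 orbits of sizes [100, 20, 4, 1].
sign(π) = (−1)^{n − #cycles} = (−1)^{125−4} = (−1)^121 = -1.
The Jacobi symbol (17|125) = -1 (Zolotarev) agrees.

-1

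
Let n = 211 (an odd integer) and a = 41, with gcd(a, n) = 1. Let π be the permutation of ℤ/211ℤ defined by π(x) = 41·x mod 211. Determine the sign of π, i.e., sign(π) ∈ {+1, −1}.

-1

Orbit of 28 under x↦41x: [28, 93, 15, 193, 106, 126, 102]… (length divides ord_211(41)).
The orbit structure of x ↦ 41x mod 211: 2 orbits of sizes [210, 1].
Σ(ℓ_i−1) = 211−2 = 209; sign = (−1)^209 = -1.
The Jacobi symbol (41|211) = -1 (Zolotarev) agrees.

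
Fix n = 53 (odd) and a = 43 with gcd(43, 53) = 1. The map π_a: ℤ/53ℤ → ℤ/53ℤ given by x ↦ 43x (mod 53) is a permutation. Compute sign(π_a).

+1

Start at x=10: 10 → 6 → 46 → 17 → 42 → 4 → 13 → … (one orbit).
Decompose π into cycles: lengths [26, 26, 1] (3 cycles, including the fixed point 0).
Σ(ℓ_i−1) = 53−3 = 50; sign = (−1)^50 = +1.
The Jacobi symbol (43|53) = +1 (Zolotarev) agrees.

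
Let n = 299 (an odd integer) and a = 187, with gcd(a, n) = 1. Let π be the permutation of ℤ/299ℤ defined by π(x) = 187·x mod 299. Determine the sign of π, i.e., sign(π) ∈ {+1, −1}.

-1

Start at x=164: 164 → 170 → 96 → 12 → 151 → 131 → 278 → … (one orbit).
π_187 has 12 disjoint cycles with lengths [44, 44, 44, 44, 44, 44, 11, 11, 4, 4, 4, 1] on {0,…,298}.
299 − 12 = 287 transpositions; sign(π) = (−1)^287 = -1.
(187|299)_J = -1 (Zolotarev's lemma cross-check).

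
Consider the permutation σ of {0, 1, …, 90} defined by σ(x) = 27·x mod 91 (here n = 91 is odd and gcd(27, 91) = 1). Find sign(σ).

-1

Trace 27: π^k(27) = [27, 1] for k=0..1.
Decompose π into cycles: lengths [2, 2, 2, 2, 2, 2, 2, 2, 2, 2, 2, 2, 2, 2, 2, 2, 2, 2, 2, 2, 2, 2, 2, 2, 2, 2, 2, 2, 2, 2, 2, 2, 2, 2, 2, 2, 2, 2, 2, 1, 1, 1, 1, 1, 1, 1, 1, 1, 1, 1, 1, 1] (52 cycles, including the fixed point 0).
With 52 cycles on 91 points, sign = (−1)^{91−52} = -1.
The Jacobi symbol (27|91) = -1 (Zolotarev) agrees.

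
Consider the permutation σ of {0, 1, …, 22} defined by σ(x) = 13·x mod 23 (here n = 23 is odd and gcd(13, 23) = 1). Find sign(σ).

+1

Orbit of 6 under x↦13x: [6, 9, 2, 3, 16, 1, 13]… (length divides ord_23(13)).
3 cycles of lengths [11, 11, 1].
sign(π) = (−1)^{n − #cycles} = (−1)^{23−3} = (−1)^20 = +1.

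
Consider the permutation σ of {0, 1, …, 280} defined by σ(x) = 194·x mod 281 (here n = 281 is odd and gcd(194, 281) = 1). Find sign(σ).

Trace 272: π^k(272) = [272, 221, 162, 237, 175, 230, 222] for k=0..6.
Cycle type of π: 280 + 1; total 2 cycles.
281 − 2 = 279 transpositions; sign(π) = (−1)^279 = -1.
Check: (194/281) = -1 by Zolotarev.

-1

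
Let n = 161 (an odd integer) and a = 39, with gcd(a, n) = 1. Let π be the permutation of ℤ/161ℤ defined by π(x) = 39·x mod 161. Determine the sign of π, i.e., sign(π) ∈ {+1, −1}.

Trace 16: π^k(16) = [16, 141, 25, 9, 29, 4, 156] for k=0..6.
Cycle lengths of π_39 on ℤ/161ℤ: [33, 33, 33, 33, 11, 11, 3, 3, 1]; 9 cycles in total.
With 9 cycles on 161 points, sign = (−1)^{161−9} = +1.
Zolotarev: (39|161) = +1, matching the cycle-count sign.

+1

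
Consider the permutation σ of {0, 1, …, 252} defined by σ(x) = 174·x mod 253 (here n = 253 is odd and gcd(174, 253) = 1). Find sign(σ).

Orbit of 119 under x↦174x: [119, 213, 124, 71, 210, 108, 70]… (length divides ord_253(174)).
Decompose π into cycles: lengths [55, 55, 55, 55, 11, 11, 5, 5, 1] (9 cycles, including the fixed point 0).
253 − 9 = 244 transpositions; sign(π) = (−1)^244 = +1.

+1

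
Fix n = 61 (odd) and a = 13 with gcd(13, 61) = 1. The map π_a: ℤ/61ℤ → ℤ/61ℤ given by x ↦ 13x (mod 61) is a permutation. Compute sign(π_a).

+1

Trace 13: π^k(13) = [13, 47, 1] for k=0..2.
Decompose π into cycles: lengths [3, 3, 3, 3, 3, 3, 3, 3, 3, 3, 3, 3, 3, 3, 3, 3, 3, 3, 3, 3, 1] (21 cycles, including the fixed point 0).
Σ(ℓ_i−1) = 61−21 = 40; sign = (−1)^40 = +1.
The Jacobi symbol (13|61) = +1 (Zolotarev) agrees.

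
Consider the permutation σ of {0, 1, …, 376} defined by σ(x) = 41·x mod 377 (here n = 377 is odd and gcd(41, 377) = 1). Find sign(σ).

Orbit of 1 under x↦41x: [1, 41, 173, 307, 146, 331, 376]… (length divides ord_377(41)).
Decompose π into cycles: lengths [12, 12, 12, 12, 12, 12, 12, 12, 12, 12, 12, 12, 12, 12, 12, 12, 12, 12, 12, 12, 12, 12, 12, 12, 12, 12, 12, 12, 12, 4, 4, 4, 4, 4, 4, 4, 1] (37 cycles, including the fixed point 0).
n − c = 377 − 37 = 340; sign = (−1)^340 = +1.

+1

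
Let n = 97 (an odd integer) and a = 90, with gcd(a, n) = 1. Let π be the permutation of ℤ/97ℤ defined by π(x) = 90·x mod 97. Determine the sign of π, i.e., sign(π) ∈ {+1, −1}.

-1

Trace 90: π^k(90) = [90, 49, 45, 73, 71, 85, 84] for k=0..6.
Cycle lengths of π_90 on ℤ/97ℤ: [96, 1]; 2 cycles in total.
2 cycles on 97: each ℓ→(−1)^(ℓ−1), product (−1)^95 = -1.
Check: (90/97) = -1 by Zolotarev.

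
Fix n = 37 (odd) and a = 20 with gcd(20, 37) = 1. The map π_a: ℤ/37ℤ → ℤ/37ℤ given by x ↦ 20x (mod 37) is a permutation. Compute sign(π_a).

-1

Start at x=10: 10 → 15 → 4 → 6 → 9 → 32 → 11 → … (one orbit).
Cycle type of π: 36 + 1; total 2 cycles.
Σ(ℓ_i−1) = 37−2 = 35; sign = (−1)^35 = -1.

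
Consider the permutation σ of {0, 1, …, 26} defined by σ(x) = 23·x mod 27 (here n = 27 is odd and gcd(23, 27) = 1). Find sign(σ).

Orbit of 13 under x↦23x: [13, 2, 19, 5, 7, 26, 4]… (length divides ord_27(23)).
The orbit structure of x ↦ 23x mod 27: 4 orbits of sizes [18, 6, 2, 1].
Σ(ℓ_i−1) = 27−4 = 23; sign = (−1)^23 = -1.

-1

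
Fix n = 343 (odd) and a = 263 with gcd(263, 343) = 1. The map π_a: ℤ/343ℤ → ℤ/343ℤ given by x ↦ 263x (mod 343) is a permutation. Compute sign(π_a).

Orbit of 67 under x↦263x: [67, 128, 50, 116, 324, 148, 165]… (length divides ord_343(263)).
31 cycles of lengths [21, 21, 21, 21, 21, 21, 21, 21, 21, 21, 21, 21, 21, 21, 3, 3, 3, 3, 3, 3, 3, 3, 3, 3, 3, 3, 3, 3, 3, 3, 1].
With 31 cycles on 343 points, sign = (−1)^{343−31} = +1.

+1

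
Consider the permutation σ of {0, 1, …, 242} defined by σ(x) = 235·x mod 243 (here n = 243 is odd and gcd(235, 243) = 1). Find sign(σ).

Start at x=28: 28 → 19 → 91 → 1 → 235 → 64 → 217 → … (one orbit).
Cycle type of π: 27×6 + 9×6 + 3×6 + 1×9; total 27 cycles.
sign(π) = (−1)^{n − #cycles} = (−1)^{243−27} = (−1)^216 = +1.

+1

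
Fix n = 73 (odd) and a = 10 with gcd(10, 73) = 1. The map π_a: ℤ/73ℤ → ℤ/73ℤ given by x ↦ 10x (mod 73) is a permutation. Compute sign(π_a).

Trace 72: π^k(72) = [72, 63, 46, 22, 1, 10, 27] for k=0..6.
The orbit structure of x ↦ 10x mod 73: 10 orbits of sizes [8, 8, 8, 8, 8, 8, 8, 8, 8, 1].
n − c = 73 − 10 = 63; sign = (−1)^63 = -1.
(10|73)_J = -1 (Zolotarev's lemma cross-check).

-1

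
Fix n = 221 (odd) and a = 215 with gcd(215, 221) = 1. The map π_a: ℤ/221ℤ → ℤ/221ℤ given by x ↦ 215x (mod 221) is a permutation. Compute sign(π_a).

+1

Trace 158: π^k(158) = [158, 157, 163, 127, 122, 152, 193] for k=0..6.
The orbit structure of x ↦ 215x mod 221: 7 orbits of sizes [48, 48, 48, 48, 16, 12, 1].
With 7 cycles on 221 points, sign = (−1)^{221−7} = +1.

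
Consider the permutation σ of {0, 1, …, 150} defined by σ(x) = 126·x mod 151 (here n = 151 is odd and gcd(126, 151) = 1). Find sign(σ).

-1

Start at x=97: 97 → 142 → 74 → 113 → 44 → 108 → 18 → … (one orbit).
π_126 has 2 disjoint cycles with lengths [150, 1] on {0,…,150}.
sign(π) = (−1)^{n − #cycles} = (−1)^{151−2} = (−1)^149 = -1.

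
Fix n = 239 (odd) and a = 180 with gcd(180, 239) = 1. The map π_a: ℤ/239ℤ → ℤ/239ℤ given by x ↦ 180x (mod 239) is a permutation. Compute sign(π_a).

+1

Trace 83: π^k(83) = [83, 122, 211, 218, 44, 33, 204] for k=0..6.
Decompose π into cycles: lengths [119, 119, 1] (3 cycles, including the fixed point 0).
With 3 cycles on 239 points, sign = (−1)^{239−3} = +1.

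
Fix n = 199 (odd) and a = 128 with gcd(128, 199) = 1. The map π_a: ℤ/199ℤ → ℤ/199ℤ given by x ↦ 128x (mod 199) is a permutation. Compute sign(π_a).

Trace 122: π^k(122) = [122, 94, 92, 35, 102, 121, 165] for k=0..6.
π_128 has 3 disjoint cycles with lengths [99, 99, 1] on {0,…,198}.
n − c = 199 − 3 = 196; sign = (−1)^196 = +1.
Zolotarev: (128|199) = +1, matching the cycle-count sign.

+1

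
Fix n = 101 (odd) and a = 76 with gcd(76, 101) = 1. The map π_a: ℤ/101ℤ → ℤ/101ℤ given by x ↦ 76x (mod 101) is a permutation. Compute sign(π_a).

+1

Trace 23: π^k(23) = [23, 31, 33, 84, 21, 81, 96] for k=0..6.
Decompose π into cycles: lengths [50, 50, 1] (3 cycles, including the fixed point 0).
Σ(ℓ_i−1) = 101−3 = 98; sign = (−1)^98 = +1.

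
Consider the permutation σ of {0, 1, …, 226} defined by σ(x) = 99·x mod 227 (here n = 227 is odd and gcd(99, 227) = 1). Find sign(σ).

+1

Start at x=132: 132 → 129 → 59 → 166 → 90 → 57 → 195 → … (one orbit).
Cycle lengths of π_99 on ℤ/227ℤ: [113, 113, 1]; 3 cycles in total.
Σ(ℓ_i−1) = 227−3 = 224; sign = (−1)^224 = +1.
Zolotarev: (99|227) = +1, matching the cycle-count sign.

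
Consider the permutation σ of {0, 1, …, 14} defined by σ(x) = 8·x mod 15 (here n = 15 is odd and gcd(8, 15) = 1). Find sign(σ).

Start at x=4: 4 → 2 → 1 → 8 → 4 (one orbit).
π_8 has 5 disjoint cycles with lengths [4, 4, 4, 2, 1] on {0,…,14}.
sign(π) = (−1)^{n − #cycles} = (−1)^{15−5} = (−1)^10 = +1.
Via Zolotarev, sign(π_{8}) = (8|15) = +1.

+1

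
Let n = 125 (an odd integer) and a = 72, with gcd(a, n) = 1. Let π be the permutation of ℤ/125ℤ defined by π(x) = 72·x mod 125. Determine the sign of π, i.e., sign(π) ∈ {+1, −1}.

Orbit of 7 under x↦72x: [7, 4, 38, 111, 117, 49, 28]… (length divides ord_125(72)).
Cycle type of π: 100 + 20 + 4 + 1; total 4 cycles.
n − c = 125 − 4 = 121; sign = (−1)^121 = -1.

-1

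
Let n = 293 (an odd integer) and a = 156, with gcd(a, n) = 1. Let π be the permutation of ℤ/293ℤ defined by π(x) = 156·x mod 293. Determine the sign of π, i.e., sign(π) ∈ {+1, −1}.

+1

Start at x=210: 210 → 237 → 54 → 220 → 39 → 224 → 77 → … (one orbit).
π_156 has 3 disjoint cycles with lengths [146, 146, 1] on {0,…,292}.
With 3 cycles on 293 points, sign = (−1)^{293−3} = +1.
Via Zolotarev, sign(π_{156}) = (156|293) = +1.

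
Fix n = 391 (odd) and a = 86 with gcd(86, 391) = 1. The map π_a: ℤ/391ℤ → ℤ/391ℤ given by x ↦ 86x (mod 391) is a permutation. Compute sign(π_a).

-1

Trace 239: π^k(239) = [239, 222, 324, 103, 256, 120, 154] for k=0..6.
The orbit structure of x ↦ 86x mod 391: 34 orbits of sizes [22, 22, 22, 22, 22, 22, 22, 22, 22, 22, 22, 22, 22, 22, 22, 22, 22, 1, 1, 1, 1, 1, 1, 1, 1, 1, 1, 1, 1, 1, 1, 1, 1, 1].
With 34 cycles on 391 points, sign = (−1)^{391−34} = -1.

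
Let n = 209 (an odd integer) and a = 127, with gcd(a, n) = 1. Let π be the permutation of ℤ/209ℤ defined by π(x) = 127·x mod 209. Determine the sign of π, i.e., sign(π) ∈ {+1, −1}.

Trace 188: π^k(188) = [188, 50, 80, 128, 163, 10, 16] for k=0..6.
Cycle lengths of π_127 on ℤ/209ℤ: [90, 90, 18, 10, 1]; 5 cycles in total.
Σ(ℓ_i−1) = 209−5 = 204; sign = (−1)^204 = +1.
The Jacobi symbol (127|209) = +1 (Zolotarev) agrees.

+1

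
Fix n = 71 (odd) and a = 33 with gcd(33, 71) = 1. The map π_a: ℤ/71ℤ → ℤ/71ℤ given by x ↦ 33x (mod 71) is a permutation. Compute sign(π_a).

-1

Orbit of 53 under x↦33x: [53, 45, 65, 15, 69, 5, 23]… (length divides ord_71(33)).
The orbit structure of x ↦ 33x mod 71: 2 orbits of sizes [70, 1].
71 − 2 = 69 transpositions; sign(π) = (−1)^69 = -1.
Zolotarev: (33|71) = -1, matching the cycle-count sign.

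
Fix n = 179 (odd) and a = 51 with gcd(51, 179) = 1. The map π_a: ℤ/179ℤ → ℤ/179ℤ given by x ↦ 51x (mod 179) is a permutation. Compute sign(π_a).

Trace 171: π^k(171) = [171, 129, 135, 83, 116, 9, 101] for k=0..6.
Cycle type of π: 89×2 + 1; total 3 cycles.
179 − 3 = 176 transpositions; sign(π) = (−1)^176 = +1.

+1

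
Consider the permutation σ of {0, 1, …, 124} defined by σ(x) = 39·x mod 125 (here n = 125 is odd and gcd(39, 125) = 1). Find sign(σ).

Start at x=19: 19 → 116 → 24 → 61 → 4 → 31 → 84 → … (one orbit).
Cycle lengths of π_39 on ℤ/125ℤ: [50, 50, 10, 10, 2, 2, 1]; 7 cycles in total.
n − c = 125 − 7 = 118; sign = (−1)^118 = +1.
Zolotarev: (39|125) = +1, matching the cycle-count sign.

+1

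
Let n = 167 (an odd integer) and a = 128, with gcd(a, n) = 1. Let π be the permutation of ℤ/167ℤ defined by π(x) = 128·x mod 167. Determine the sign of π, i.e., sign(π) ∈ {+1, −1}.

Orbit of 152 under x↦128x: [152, 84, 64, 9, 150, 162, 28]… (length divides ord_167(128)).
π_128 has 3 disjoint cycles with lengths [83, 83, 1] on {0,…,166}.
3 cycles on 167: each ℓ→(−1)^(ℓ−1), product (−1)^164 = +1.
The Jacobi symbol (128|167) = +1 (Zolotarev) agrees.

+1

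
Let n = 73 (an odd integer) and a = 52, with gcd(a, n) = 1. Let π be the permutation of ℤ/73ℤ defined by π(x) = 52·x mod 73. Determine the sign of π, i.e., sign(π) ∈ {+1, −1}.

Orbit of 27 under x↦52x: [27, 17, 8, 51, 24, 7, 72]… (length divides ord_73(52)).
The orbit structure of x ↦ 52x mod 73: 4 orbits of sizes [24, 24, 24, 1].
n − c = 73 − 4 = 69; sign = (−1)^69 = -1.

-1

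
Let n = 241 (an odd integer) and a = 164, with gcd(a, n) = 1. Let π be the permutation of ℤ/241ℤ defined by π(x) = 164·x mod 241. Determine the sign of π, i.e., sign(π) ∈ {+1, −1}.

+1

Orbit of 118 under x↦164x: [118, 72, 240, 77, 96, 79, 183]… (length divides ord_241(164)).
The orbit structure of x ↦ 164x mod 241: 3 orbits of sizes [120, 120, 1].
sign(π) = (−1)^{n − #cycles} = (−1)^{241−3} = (−1)^238 = +1.
Zolotarev: (164|241) = +1, matching the cycle-count sign.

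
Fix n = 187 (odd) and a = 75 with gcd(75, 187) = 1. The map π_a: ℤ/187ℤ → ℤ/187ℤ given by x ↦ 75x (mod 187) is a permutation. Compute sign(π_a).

-1

Orbit of 108 under x↦75x: [108, 59, 124, 137, 177, 185, 37]… (length divides ord_187(75)).
Cycle lengths of π_75 on ℤ/187ℤ: [80, 80, 16, 5, 5, 1]; 6 cycles in total.
6 cycles on 187: each ℓ→(−1)^(ℓ−1), product (−1)^181 = -1.
The Jacobi symbol (75|187) = -1 (Zolotarev) agrees.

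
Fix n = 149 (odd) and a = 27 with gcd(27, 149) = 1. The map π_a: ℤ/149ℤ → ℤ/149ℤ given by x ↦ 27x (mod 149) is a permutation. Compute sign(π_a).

-1

Trace 89: π^k(89) = [89, 19, 66, 143, 136, 96, 59] for k=0..6.
Cycle lengths of π_27 on ℤ/149ℤ: [148, 1]; 2 cycles in total.
n − c = 149 − 2 = 147; sign = (−1)^147 = -1.
Via Zolotarev, sign(π_{27}) = (27|149) = -1.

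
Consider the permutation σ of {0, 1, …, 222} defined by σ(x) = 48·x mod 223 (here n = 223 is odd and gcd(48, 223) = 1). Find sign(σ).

Orbit of 3 under x↦48x: [3, 144, 222, 175, 149, 16, 99]… (length divides ord_223(48)).
Cycle lengths of π_48 on ℤ/223ℤ: [222, 1]; 2 cycles in total.
With 2 cycles on 223 points, sign = (−1)^{223−2} = -1.
Check: (48/223) = -1 by Zolotarev.

-1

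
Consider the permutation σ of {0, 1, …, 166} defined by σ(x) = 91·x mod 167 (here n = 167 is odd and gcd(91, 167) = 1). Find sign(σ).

Trace 8: π^k(8) = [8, 60, 116, 35, 12, 90, 7] for k=0..6.
2 cycles of lengths [166, 1].
sign(π) = (−1)^{n − #cycles} = (−1)^{167−2} = (−1)^165 = -1.

-1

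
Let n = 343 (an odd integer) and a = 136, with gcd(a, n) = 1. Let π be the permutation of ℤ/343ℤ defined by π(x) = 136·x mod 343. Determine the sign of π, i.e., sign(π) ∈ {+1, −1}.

Trace 277: π^k(277) = [277, 285, 1, 136, 317, 237, 333] for k=0..6.
Cycle lengths of π_136 on ℤ/343ℤ: [294, 42, 6, 1]; 4 cycles in total.
n − c = 343 − 4 = 339; sign = (−1)^339 = -1.
Check: (136/343) = -1 by Zolotarev.

-1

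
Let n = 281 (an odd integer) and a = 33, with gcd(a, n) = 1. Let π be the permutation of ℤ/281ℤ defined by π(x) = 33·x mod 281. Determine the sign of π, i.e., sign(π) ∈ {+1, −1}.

+1

Start at x=116: 116 → 175 → 155 → 57 → 195 → 253 → 200 → … (one orbit).
Decompose π into cycles: lengths [140, 140, 1] (3 cycles, including the fixed point 0).
281 − 3 = 278 transpositions; sign(π) = (−1)^278 = +1.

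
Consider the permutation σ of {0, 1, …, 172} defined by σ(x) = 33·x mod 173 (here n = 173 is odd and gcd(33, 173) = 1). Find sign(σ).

+1

Trace 122: π^k(122) = [122, 47, 167, 148, 40, 109, 137] for k=0..6.
π_33 has 3 disjoint cycles with lengths [86, 86, 1] on {0,…,172}.
n − c = 173 − 3 = 170; sign = (−1)^170 = +1.
(33|173)_J = +1 (Zolotarev's lemma cross-check).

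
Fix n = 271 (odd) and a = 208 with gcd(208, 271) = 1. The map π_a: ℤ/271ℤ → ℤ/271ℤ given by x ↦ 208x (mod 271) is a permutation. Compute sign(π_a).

-1

Trace 28: π^k(28) = [28, 133, 22, 240, 56, 266, 44] for k=0..6.
The orbit structure of x ↦ 208x mod 271: 2 orbits of sizes [270, 1].
sign(π) = (−1)^{n − #cycles} = (−1)^{271−2} = (−1)^269 = -1.
Check: (208/271) = -1 by Zolotarev.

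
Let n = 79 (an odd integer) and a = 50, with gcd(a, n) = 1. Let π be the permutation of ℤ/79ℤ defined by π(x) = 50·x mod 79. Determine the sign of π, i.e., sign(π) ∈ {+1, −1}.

+1

Orbit of 32 under x↦50x: [32, 20, 52, 72, 45, 38, 4]… (length divides ord_79(50)).
The orbit structure of x ↦ 50x mod 79: 3 orbits of sizes [39, 39, 1].
n − c = 79 − 3 = 76; sign = (−1)^76 = +1.
Check: (50/79) = +1 by Zolotarev.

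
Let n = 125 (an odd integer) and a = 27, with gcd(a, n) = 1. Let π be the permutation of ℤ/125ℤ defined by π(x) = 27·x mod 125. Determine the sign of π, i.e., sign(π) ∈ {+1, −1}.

-1

Orbit of 108 under x↦27x: [108, 41, 107, 14, 3, 81, 62]… (length divides ord_125(27)).
Cycle lengths of π_27 on ℤ/125ℤ: [100, 20, 4, 1]; 4 cycles in total.
4 cycles on 125: each ℓ→(−1)^(ℓ−1), product (−1)^121 = -1.
Zolotarev: (27|125) = -1, matching the cycle-count sign.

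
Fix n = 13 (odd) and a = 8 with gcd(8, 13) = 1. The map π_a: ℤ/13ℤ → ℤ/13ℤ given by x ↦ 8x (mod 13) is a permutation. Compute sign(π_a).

Trace 8: π^k(8) = [8, 12, 5, 1] for k=0..3.
The orbit structure of x ↦ 8x mod 13: 4 orbits of sizes [4, 4, 4, 1].
n − c = 13 − 4 = 9; sign = (−1)^9 = -1.
Via Zolotarev, sign(π_{8}) = (8|13) = -1.

-1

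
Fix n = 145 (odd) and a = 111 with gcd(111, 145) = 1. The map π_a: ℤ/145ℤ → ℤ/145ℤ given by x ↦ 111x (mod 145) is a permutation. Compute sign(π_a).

+1

Trace 16: π^k(16) = [16, 36, 81, 1, 111, 141, 136] for k=0..6.
Cycle lengths of π_111 on ℤ/145ℤ: [7, 7, 7, 7, 7, 7, 7, 7, 7, 7, 7, 7, 7, 7, 7, 7, 7, 7, 7, 7, 1, 1, 1, 1, 1]; 25 cycles in total.
145 − 25 = 120 transpositions; sign(π) = (−1)^120 = +1.
Check: (111/145) = +1 by Zolotarev.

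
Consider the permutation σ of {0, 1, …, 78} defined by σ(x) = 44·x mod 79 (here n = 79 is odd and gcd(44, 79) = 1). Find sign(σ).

Orbit of 2 under x↦44x: [2, 9, 1, 44, 40, 22, 20]… (length divides ord_79(44)).
3 cycles of lengths [39, 39, 1].
Σ(ℓ_i−1) = 79−3 = 76; sign = (−1)^76 = +1.
Zolotarev: (44|79) = +1, matching the cycle-count sign.

+1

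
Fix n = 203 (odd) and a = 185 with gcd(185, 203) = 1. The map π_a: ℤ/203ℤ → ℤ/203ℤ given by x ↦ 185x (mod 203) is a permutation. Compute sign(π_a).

Orbit of 144 under x↦185x: [144, 47, 169, 3, 149, 160, 165]… (length divides ord_203(185)).
Cycle lengths of π_185 on ℤ/203ℤ: [84, 84, 28, 6, 1]; 5 cycles in total.
Σ(ℓ_i−1) = 203−5 = 198; sign = (−1)^198 = +1.

+1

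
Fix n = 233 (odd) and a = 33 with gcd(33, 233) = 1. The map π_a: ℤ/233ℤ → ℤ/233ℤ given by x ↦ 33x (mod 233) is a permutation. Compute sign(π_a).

+1

Trace 204: π^k(204) = [204, 208, 107, 36, 23, 60, 116] for k=0..6.
The orbit structure of x ↦ 33x mod 233: 3 orbits of sizes [116, 116, 1].
With 3 cycles on 233 points, sign = (−1)^{233−3} = +1.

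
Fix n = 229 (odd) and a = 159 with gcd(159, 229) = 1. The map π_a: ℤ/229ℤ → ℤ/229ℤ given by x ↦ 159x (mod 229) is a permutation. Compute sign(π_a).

+1

Orbit of 14 under x↦159x: [14, 165, 129, 130, 60, 151, 193]… (length divides ord_229(159)).
Cycle lengths of π_159 on ℤ/229ℤ: [57, 57, 57, 57, 1]; 5 cycles in total.
5 cycles on 229: each ℓ→(−1)^(ℓ−1), product (−1)^224 = +1.
(159|229)_J = +1 (Zolotarev's lemma cross-check).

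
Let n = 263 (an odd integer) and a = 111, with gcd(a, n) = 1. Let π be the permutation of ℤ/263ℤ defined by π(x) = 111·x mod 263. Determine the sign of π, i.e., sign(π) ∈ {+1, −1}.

+1

Start at x=206: 206 → 248 → 176 → 74 → 61 → 196 → 190 → … (one orbit).
The orbit structure of x ↦ 111x mod 263: 3 orbits of sizes [131, 131, 1].
n − c = 263 − 3 = 260; sign = (−1)^260 = +1.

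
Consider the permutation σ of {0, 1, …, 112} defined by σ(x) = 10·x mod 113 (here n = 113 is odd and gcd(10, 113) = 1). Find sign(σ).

-1

Start at x=25: 25 → 24 → 14 → 27 → 44 → 101 → 106 → … (one orbit).
The orbit structure of x ↦ 10x mod 113: 2 orbits of sizes [112, 1].
2 cycles on 113: each ℓ→(−1)^(ℓ−1), product (−1)^111 = -1.
Via Zolotarev, sign(π_{10}) = (10|113) = -1.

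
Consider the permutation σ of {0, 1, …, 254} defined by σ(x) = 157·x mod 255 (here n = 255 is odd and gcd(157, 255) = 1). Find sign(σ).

Start at x=169: 169 → 13 → 1 → 157 → 169 (one orbit).
Cycle lengths of π_157 on ℤ/255ℤ: [4, 4, 4, 4, 4, 4, 4, 4, 4, 4, 4, 4, 4, 4, 4, 4, 4, 4, 4, 4, 4, 4, 4, 4, 4, 4, 4, 4, 4, 4, 4, 4, 4, 4, 4, 4, 4, 4, 4, 4, 4, 4, 4, 4, 4, 4, 4, 4, 4, 4, 4, 4, 4, 4, 4, 4, 4, 4, 4, 4, 4, 4, 4, 1, 1, 1]; 66 cycles in total.
Σ(ℓ_i−1) = 255−66 = 189; sign = (−1)^189 = -1.

-1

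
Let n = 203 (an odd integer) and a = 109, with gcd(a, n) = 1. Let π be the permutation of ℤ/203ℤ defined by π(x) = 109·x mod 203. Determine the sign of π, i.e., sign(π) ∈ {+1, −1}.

+1

Start at x=141: 141 → 144 → 65 → 183 → 53 → 93 → 190 → … (one orbit).
9 cycles of lengths [42, 42, 42, 42, 14, 14, 3, 3, 1].
sign(π) = (−1)^{n − #cycles} = (−1)^{203−9} = (−1)^194 = +1.
Via Zolotarev, sign(π_{109}) = (109|203) = +1.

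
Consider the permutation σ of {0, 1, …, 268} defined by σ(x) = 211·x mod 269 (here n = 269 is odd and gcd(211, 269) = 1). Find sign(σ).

Orbit of 150 under x↦211x: [150, 177, 225, 131, 203, 62, 170]… (length divides ord_269(211)).
π_211 has 3 disjoint cycles with lengths [134, 134, 1] on {0,…,268}.
269 − 3 = 266 transpositions; sign(π) = (−1)^266 = +1.
Check: (211/269) = +1 by Zolotarev.

+1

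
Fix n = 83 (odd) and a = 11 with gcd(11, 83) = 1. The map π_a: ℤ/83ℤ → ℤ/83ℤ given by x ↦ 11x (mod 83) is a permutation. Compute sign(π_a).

+1

Orbit of 28 under x↦11x: [28, 59, 68, 1, 11, 38, 3]… (length divides ord_83(11)).
Cycle type of π: 41×2 + 1; total 3 cycles.
3 cycles on 83: each ℓ→(−1)^(ℓ−1), product (−1)^80 = +1.
(11|83)_J = +1 (Zolotarev's lemma cross-check).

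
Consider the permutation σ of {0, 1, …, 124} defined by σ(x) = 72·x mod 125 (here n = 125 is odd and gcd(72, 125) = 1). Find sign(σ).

Trace 9: π^k(9) = [9, 23, 31, 107, 79, 63, 36] for k=0..6.
Cycle lengths of π_72 on ℤ/125ℤ: [100, 20, 4, 1]; 4 cycles in total.
sign(π) = (−1)^{n − #cycles} = (−1)^{125−4} = (−1)^121 = -1.
Zolotarev: (72|125) = -1, matching the cycle-count sign.

-1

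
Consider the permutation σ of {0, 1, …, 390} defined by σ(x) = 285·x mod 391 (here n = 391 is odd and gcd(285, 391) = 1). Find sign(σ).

+1

Start at x=52: 52 → 353 → 118 → 4 → 358 → 370 → 271 → … (one orbit).
Cycle type of π: 44×8 + 11×2 + 4×4 + 1; total 15 cycles.
n − c = 391 − 15 = 376; sign = (−1)^376 = +1.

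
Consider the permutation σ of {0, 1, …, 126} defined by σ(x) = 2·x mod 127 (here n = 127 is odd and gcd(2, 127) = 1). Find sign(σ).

+1

Trace 2: π^k(2) = [2, 4, 8, 16, 32, 64, 1] for k=0..6.
19 cycles of lengths [7, 7, 7, 7, 7, 7, 7, 7, 7, 7, 7, 7, 7, 7, 7, 7, 7, 7, 1].
sign(π) = (−1)^{n − #cycles} = (−1)^{127−19} = (−1)^108 = +1.
Via Zolotarev, sign(π_{2}) = (2|127) = +1.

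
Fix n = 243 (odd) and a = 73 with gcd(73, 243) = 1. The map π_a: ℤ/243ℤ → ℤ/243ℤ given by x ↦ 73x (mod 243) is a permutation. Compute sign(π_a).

+1

Start at x=55: 55 → 127 → 37 → 28 → 100 → 10 → 1 → … (one orbit).
π_73 has 27 disjoint cycles with lengths [27, 27, 27, 27, 27, 27, 9, 9, 9, 9, 9, 9, 3, 3, 3, 3, 3, 3, 1, 1, 1, 1, 1, 1, 1, 1, 1] on {0,…,242}.
sign(π) = (−1)^{n − #cycles} = (−1)^{243−27} = (−1)^216 = +1.
(73|243)_J = +1 (Zolotarev's lemma cross-check).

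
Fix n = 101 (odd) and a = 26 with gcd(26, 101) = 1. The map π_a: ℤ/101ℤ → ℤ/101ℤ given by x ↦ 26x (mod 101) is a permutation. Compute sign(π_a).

Orbit of 85 under x↦26x: [85, 89, 92, 69, 77, 83, 37]… (length divides ord_101(26)).
Cycle type of π: 100 + 1; total 2 cycles.
101 − 2 = 99 transpositions; sign(π) = (−1)^99 = -1.

-1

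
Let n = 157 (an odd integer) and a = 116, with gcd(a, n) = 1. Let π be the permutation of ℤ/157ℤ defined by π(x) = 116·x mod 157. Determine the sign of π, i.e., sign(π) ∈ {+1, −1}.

-1

Orbit of 27 under x↦116x: [27, 149, 14, 54, 141, 28, 108]… (length divides ord_157(116)).
Cycle lengths of π_116 on ℤ/157ℤ: [52, 52, 52, 1]; 4 cycles in total.
n − c = 157 − 4 = 153; sign = (−1)^153 = -1.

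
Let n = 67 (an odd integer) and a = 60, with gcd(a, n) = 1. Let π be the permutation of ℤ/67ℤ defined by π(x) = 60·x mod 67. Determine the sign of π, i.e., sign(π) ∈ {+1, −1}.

+1

Orbit of 26 under x↦60x: [26, 19, 1, 60, 49, 59, 56]… (length divides ord_67(60)).
Cycle lengths of π_60 on ℤ/67ℤ: [33, 33, 1]; 3 cycles in total.
n − c = 67 − 3 = 64; sign = (−1)^64 = +1.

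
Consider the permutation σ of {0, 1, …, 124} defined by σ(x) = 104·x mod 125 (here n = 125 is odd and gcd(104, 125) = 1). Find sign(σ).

Trace 94: π^k(94) = [94, 26, 79, 91, 89, 6, 124] for k=0..6.
7 cycles of lengths [50, 50, 10, 10, 2, 2, 1].
n − c = 125 − 7 = 118; sign = (−1)^118 = +1.
Via Zolotarev, sign(π_{104}) = (104|125) = +1.

+1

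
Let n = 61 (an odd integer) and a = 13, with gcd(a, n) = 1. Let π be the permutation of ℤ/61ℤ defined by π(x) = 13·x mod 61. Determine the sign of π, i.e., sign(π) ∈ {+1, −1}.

Start at x=13: 13 → 47 → 1 → 13 (one orbit).
π_13 has 21 disjoint cycles with lengths [3, 3, 3, 3, 3, 3, 3, 3, 3, 3, 3, 3, 3, 3, 3, 3, 3, 3, 3, 3, 1] on {0,…,60}.
Σ(ℓ_i−1) = 61−21 = 40; sign = (−1)^40 = +1.

+1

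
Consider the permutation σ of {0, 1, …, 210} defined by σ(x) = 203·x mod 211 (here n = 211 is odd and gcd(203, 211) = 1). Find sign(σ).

+1

Orbit of 11 under x↦203x: [11, 123, 71, 65, 113, 151, 58]… (length divides ord_211(203)).
The orbit structure of x ↦ 203x mod 211: 7 orbits of sizes [35, 35, 35, 35, 35, 35, 1].
With 7 cycles on 211 points, sign = (−1)^{211−7} = +1.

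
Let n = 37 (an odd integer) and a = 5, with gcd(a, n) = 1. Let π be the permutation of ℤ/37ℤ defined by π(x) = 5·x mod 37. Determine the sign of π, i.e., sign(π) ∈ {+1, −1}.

-1

Start at x=19: 19 → 21 → 31 → 7 → 35 → 27 → 24 → … (one orbit).
π_5 has 2 disjoint cycles with lengths [36, 1] on {0,…,36}.
2 cycles on 37: each ℓ→(−1)^(ℓ−1), product (−1)^35 = -1.
The Jacobi symbol (5|37) = -1 (Zolotarev) agrees.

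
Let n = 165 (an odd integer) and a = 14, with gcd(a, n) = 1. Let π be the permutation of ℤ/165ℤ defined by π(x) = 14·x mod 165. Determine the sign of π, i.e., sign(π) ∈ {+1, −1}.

-1

Start at x=119: 119 → 16 → 59 → 1 → 14 → 31 → 104 → … (one orbit).
Decompose π into cycles: lengths [10, 10, 10, 10, 10, 10, 10, 10, 10, 10, 10, 10, 10, 10, 5, 5, 2, 2, 2, 2, 2, 2, 2, 1] (24 cycles, including the fixed point 0).
24 cycles on 165: each ℓ→(−1)^(ℓ−1), product (−1)^141 = -1.
(14|165)_J = -1 (Zolotarev's lemma cross-check).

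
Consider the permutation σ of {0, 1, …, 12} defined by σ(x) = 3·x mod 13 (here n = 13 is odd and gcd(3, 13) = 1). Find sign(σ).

Start at x=9: 9 → 1 → 3 → 9 (one orbit).
Decompose π into cycles: lengths [3, 3, 3, 3, 1] (5 cycles, including the fixed point 0).
sign(π) = (−1)^{n − #cycles} = (−1)^{13−5} = (−1)^8 = +1.

+1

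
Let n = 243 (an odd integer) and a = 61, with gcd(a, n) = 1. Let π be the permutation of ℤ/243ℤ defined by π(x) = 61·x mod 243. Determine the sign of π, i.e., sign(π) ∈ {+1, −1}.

+1

Orbit of 151 under x↦61x: [151, 220, 55, 196, 49, 73, 79]… (length divides ord_243(61)).
11 cycles of lengths [81, 81, 27, 27, 9, 9, 3, 3, 1, 1, 1].
sign(π) = (−1)^{n − #cycles} = (−1)^{243−11} = (−1)^232 = +1.
Zolotarev: (61|243) = +1, matching the cycle-count sign.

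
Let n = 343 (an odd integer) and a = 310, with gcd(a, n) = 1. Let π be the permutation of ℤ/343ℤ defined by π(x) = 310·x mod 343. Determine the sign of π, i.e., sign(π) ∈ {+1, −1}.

Orbit of 72 under x↦310x: [72, 25, 204, 128, 235, 134, 37]… (length divides ord_343(310)).
Cycle type of π: 147×2 + 21×2 + 3×2 + 1; total 7 cycles.
sign(π) = (−1)^{n − #cycles} = (−1)^{343−7} = (−1)^336 = +1.

+1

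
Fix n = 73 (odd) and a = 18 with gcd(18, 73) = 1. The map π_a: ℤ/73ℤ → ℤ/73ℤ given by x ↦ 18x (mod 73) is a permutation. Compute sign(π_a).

+1

Start at x=55: 55 → 41 → 8 → 71 → 37 → 9 → 16 → … (one orbit).
Cycle type of π: 18×4 + 1; total 5 cycles.
sign(π) = (−1)^{n − #cycles} = (−1)^{73−5} = (−1)^68 = +1.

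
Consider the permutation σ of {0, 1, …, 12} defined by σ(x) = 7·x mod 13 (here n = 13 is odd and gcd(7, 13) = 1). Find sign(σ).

-1

Orbit of 6 under x↦7x: [6, 3, 8, 4, 2, 1, 7]… (length divides ord_13(7)).
π_7 has 2 disjoint cycles with lengths [12, 1] on {0,…,12}.
n − c = 13 − 2 = 11; sign = (−1)^11 = -1.
Zolotarev: (7|13) = -1, matching the cycle-count sign.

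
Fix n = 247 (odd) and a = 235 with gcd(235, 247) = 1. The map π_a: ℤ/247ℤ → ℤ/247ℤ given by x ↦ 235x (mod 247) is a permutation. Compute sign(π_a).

+1

Trace 1: π^k(1) = [1, 235, 144] for k=0..2.
Cycle type of π: 3×78 + 1×13; total 91 cycles.
With 91 cycles on 247 points, sign = (−1)^{247−91} = +1.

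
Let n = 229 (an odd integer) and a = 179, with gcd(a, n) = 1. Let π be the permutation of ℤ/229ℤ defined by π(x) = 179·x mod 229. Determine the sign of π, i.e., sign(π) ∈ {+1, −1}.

-1

Start at x=91: 91 → 30 → 103 → 117 → 104 → 67 → 85 → … (one orbit).
Cycle type of π: 228 + 1; total 2 cycles.
With 2 cycles on 229 points, sign = (−1)^{229−2} = -1.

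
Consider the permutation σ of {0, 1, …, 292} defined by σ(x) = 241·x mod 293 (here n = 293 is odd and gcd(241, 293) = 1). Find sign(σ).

Start at x=45: 45 → 4 → 85 → 268 → 128 → 83 → 79 → … (one orbit).
2 cycles of lengths [292, 1].
With 2 cycles on 293 points, sign = (−1)^{293−2} = -1.
Zolotarev: (241|293) = -1, matching the cycle-count sign.

-1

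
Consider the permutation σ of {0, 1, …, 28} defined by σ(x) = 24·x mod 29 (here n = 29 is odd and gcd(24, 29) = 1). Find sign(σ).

Start at x=23: 23 → 1 → 24 → 25 → 20 → 16 → 7 → 23 (one orbit).
Cycle type of π: 7×4 + 1; total 5 cycles.
With 5 cycles on 29 points, sign = (−1)^{29−5} = +1.
Via Zolotarev, sign(π_{24}) = (24|29) = +1.

+1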